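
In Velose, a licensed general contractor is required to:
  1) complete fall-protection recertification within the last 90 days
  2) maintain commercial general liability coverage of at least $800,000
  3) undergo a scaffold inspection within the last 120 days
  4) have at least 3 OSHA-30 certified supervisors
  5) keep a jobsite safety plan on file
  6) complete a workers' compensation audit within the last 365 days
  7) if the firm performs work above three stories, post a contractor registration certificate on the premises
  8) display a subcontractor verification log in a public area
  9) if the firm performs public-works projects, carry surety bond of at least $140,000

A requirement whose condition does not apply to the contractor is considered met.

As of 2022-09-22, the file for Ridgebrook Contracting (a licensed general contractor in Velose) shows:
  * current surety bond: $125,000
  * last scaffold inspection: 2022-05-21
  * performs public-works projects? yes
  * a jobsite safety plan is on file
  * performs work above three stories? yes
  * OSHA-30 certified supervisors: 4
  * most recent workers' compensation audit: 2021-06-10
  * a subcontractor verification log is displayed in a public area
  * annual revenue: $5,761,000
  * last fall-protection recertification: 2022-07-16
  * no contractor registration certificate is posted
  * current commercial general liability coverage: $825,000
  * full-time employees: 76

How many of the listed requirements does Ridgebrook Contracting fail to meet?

1. fall-protection recertification 68 days ago vs limit 90 → met
2. commercial general liability coverage $825,000 ≥ $800,000 → met
3. scaffold inspection 124 days ago vs limit 120 → not met
4. OSHA-30 certified supervisors 4 ≥ 3 → met
5. jobsite safety plan present → met
6. workers' compensation audit 469 days ago vs limit 365 → not met
7. condition 'performs work above three stories' holds; contractor registration certificate absent → not met
8. subcontractor verification log present → met
9. condition 'performs public-works projects' holds; surety bond $125,000 < $140,000 → not met
Not met: 4 of 9

4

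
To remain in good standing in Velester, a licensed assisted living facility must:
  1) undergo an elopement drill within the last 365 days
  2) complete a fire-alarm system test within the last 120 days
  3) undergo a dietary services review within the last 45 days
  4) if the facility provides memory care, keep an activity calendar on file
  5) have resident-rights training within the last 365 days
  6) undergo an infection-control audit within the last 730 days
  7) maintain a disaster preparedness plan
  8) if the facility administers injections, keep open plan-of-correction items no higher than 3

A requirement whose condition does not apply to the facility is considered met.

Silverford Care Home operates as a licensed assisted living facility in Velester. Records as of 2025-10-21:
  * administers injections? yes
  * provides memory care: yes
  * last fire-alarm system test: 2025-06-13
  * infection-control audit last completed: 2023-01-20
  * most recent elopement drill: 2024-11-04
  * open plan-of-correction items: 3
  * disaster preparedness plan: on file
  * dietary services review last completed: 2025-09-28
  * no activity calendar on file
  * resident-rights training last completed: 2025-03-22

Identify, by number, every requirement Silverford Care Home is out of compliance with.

2, 4, 6

1. elopement drill 351 days ago vs limit 365 → met
2. fire-alarm system test 130 days ago vs limit 120 → not met
3. dietary services review 23 days ago vs limit 45 → met
4. condition 'provides memory care' holds; activity calendar absent → not met
5. resident-rights training 213 days ago vs limit 365 → met
6. infection-control audit 1005 days ago vs limit 730 → not met
7. disaster preparedness plan present → met
8. condition 'administers injections' holds; open plan-of-correction items 3 ≤ 3 → met
Not met: 2, 4, 6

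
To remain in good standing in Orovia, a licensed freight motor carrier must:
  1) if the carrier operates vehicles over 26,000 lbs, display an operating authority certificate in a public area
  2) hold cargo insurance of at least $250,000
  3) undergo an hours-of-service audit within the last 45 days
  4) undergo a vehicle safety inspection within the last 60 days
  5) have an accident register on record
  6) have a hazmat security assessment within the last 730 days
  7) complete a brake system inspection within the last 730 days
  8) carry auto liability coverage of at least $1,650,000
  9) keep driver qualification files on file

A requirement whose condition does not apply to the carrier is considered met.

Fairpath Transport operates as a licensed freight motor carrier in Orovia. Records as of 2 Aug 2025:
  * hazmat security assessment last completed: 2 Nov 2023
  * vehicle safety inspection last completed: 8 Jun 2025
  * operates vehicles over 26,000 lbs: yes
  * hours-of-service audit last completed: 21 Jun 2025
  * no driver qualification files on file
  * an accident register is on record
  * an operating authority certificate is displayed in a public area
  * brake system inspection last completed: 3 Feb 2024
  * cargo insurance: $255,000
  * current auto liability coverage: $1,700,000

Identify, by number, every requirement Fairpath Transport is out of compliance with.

9

1. condition 'operates vehicles over 26,000 lbs' holds; operating authority certificate present → met
2. cargo insurance $255,000 ≥ $250,000 → met
3. hours-of-service audit 42 days ago vs limit 45 → met
4. vehicle safety inspection 55 days ago vs limit 60 → met
5. accident register present → met
6. hazmat security assessment 639 days ago vs limit 730 → met
7. brake system inspection 546 days ago vs limit 730 → met
8. auto liability coverage $1,700,000 ≥ $1,650,000 → met
9. driver qualification files absent → not met
Not met: 9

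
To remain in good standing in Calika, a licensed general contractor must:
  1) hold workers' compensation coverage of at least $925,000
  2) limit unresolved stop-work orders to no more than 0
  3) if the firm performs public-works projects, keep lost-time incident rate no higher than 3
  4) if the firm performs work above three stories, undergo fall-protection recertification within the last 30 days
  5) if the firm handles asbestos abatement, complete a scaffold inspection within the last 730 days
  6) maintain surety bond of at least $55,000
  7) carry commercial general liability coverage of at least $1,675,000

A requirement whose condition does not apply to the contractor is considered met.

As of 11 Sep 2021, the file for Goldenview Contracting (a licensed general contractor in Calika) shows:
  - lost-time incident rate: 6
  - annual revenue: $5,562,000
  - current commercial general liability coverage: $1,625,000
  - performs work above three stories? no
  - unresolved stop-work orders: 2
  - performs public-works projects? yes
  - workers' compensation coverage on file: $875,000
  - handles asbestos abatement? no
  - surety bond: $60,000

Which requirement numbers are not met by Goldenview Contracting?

1. workers' compensation coverage $875,000 < $925,000 → not met
2. unresolved stop-work orders 2 > 0 → not met
3. condition 'performs public-works projects' holds; lost-time incident rate 6 > 3 → not met
4. condition 'performs work above three stories' does not hold → requirement n/a → met
5. condition 'handles asbestos abatement' does not hold → requirement n/a → met
6. surety bond $60,000 ≥ $55,000 → met
7. commercial general liability coverage $1,625,000 < $1,675,000 → not met
Not met: 1, 2, 3, 7

1, 2, 3, 7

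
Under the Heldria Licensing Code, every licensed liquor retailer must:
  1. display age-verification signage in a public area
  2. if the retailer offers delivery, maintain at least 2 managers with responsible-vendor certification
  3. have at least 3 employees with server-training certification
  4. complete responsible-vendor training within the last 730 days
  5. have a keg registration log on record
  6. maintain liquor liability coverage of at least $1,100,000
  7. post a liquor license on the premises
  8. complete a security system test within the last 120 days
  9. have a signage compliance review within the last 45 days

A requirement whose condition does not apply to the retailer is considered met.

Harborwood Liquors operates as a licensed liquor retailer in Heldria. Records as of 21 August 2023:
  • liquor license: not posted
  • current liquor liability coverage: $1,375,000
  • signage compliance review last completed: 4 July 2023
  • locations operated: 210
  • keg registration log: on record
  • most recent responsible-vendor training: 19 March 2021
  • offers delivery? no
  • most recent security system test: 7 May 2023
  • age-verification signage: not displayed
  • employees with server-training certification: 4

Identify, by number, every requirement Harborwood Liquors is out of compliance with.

1. age-verification signage absent → not met
2. condition 'offers delivery' does not hold → requirement n/a → met
3. employees with server-training certification 4 ≥ 3 → met
4. responsible-vendor training 885 days ago vs limit 730 → not met
5. keg registration log present → met
6. liquor liability coverage $1,375,000 ≥ $1,100,000 → met
7. liquor license absent → not met
8. security system test 106 days ago vs limit 120 → met
9. signage compliance review 48 days ago vs limit 45 → not met
Not met: 1, 4, 7, 9

1, 4, 7, 9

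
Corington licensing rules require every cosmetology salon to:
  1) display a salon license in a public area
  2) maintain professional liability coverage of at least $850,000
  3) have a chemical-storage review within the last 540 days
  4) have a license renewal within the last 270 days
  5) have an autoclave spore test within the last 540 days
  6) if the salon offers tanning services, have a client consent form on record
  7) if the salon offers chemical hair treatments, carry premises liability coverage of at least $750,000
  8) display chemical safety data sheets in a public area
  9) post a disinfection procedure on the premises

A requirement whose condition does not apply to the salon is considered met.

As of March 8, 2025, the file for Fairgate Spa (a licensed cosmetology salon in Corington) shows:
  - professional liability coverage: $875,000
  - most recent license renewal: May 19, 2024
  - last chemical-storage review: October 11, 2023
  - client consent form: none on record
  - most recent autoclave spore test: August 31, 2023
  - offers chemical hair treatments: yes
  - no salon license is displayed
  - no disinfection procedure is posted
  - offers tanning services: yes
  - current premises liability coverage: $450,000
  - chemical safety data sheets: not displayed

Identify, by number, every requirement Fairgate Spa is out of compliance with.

1. salon license absent → not met
2. professional liability coverage $875,000 ≥ $850,000 → met
3. chemical-storage review 514 days ago vs limit 540 → met
4. license renewal 293 days ago vs limit 270 → not met
5. autoclave spore test 555 days ago vs limit 540 → not met
6. condition 'offers tanning services' holds; client consent form absent → not met
7. condition 'offers chemical hair treatments' holds; premises liability coverage $450,000 < $750,000 → not met
8. chemical safety data sheets absent → not met
9. disinfection procedure absent → not met
Not met: 1, 4, 5, 6, 7, 8, 9

1, 4, 5, 6, 7, 8, 9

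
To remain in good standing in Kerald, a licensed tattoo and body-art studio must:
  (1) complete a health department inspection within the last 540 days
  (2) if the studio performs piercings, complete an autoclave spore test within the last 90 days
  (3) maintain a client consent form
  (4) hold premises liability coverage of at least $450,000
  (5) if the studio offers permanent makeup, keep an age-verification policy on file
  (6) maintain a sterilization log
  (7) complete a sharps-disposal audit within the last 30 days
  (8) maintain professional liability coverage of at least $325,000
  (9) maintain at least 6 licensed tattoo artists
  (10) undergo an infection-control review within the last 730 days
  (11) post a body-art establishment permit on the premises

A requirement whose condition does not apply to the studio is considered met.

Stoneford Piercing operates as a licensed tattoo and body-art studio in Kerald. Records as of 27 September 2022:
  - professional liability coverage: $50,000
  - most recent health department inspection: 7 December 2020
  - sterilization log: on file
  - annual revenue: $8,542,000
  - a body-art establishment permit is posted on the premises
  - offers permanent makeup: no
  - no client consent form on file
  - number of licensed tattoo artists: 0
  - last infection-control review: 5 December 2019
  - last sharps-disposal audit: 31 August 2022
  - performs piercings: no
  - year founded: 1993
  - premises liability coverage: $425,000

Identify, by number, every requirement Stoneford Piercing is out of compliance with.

1, 3, 4, 8, 9, 10

1. health department inspection 659 days ago vs limit 540 → not met
2. condition 'performs piercings' does not hold → requirement n/a → met
3. client consent form absent → not met
4. premises liability coverage $425,000 < $450,000 → not met
5. condition 'offers permanent makeup' does not hold → requirement n/a → met
6. sterilization log present → met
7. sharps-disposal audit 27 days ago vs limit 30 → met
8. professional liability coverage $50,000 < $325,000 → not met
9. licensed tattoo artists 0 < 6 → not met
10. infection-control review 1027 days ago vs limit 730 → not met
11. body-art establishment permit present → met
Not met: 1, 3, 4, 8, 9, 10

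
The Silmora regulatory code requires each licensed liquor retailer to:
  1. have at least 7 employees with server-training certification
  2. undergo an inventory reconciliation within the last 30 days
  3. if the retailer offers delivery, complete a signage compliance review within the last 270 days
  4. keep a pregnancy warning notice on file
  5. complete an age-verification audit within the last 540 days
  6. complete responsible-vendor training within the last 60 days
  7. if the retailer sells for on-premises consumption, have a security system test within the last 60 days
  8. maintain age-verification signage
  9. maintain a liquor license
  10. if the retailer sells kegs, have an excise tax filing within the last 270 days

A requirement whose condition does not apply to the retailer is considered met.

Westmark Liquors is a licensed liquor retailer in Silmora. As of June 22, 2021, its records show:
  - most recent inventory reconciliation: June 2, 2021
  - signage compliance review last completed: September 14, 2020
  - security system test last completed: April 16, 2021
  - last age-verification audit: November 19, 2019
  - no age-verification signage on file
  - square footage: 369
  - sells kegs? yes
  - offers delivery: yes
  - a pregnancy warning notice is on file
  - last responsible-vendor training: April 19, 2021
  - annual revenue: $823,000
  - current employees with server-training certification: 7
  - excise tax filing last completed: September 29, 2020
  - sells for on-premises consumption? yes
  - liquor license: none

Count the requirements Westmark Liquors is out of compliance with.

6

1. employees with server-training certification 7 ≥ 7 → met
2. inventory reconciliation 20 days ago vs limit 30 → met
3. condition 'offers delivery' holds; signage compliance review 281 days ago vs limit 270 → not met
4. pregnancy warning notice present → met
5. age-verification audit 581 days ago vs limit 540 → not met
6. responsible-vendor training 64 days ago vs limit 60 → not met
7. condition 'sells for on-premises consumption' holds; security system test 67 days ago vs limit 60 → not met
8. age-verification signage absent → not met
9. liquor license absent → not met
10. condition 'sells kegs' holds; excise tax filing 266 days ago vs limit 270 → met
Not met: 6 of 10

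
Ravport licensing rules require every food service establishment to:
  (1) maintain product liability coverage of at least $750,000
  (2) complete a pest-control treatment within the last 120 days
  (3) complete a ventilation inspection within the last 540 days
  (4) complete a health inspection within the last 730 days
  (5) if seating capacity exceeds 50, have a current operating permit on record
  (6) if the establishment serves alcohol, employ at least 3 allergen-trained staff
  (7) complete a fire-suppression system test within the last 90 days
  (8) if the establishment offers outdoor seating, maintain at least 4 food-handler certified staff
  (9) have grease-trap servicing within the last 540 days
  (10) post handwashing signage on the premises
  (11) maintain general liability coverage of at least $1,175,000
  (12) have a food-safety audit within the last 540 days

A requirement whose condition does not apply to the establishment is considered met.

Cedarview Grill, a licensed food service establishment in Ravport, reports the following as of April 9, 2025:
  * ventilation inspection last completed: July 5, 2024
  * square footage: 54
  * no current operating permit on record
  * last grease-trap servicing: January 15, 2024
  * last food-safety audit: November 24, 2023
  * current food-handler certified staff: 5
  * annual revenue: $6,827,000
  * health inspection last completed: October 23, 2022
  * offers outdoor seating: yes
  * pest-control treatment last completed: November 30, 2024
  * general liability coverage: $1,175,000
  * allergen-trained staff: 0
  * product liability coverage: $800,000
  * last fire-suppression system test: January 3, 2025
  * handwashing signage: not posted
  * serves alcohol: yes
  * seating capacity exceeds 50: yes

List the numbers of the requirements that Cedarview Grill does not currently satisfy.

1. product liability coverage $800,000 ≥ $750,000 → met
2. pest-control treatment 130 days ago vs limit 120 → not met
3. ventilation inspection 278 days ago vs limit 540 → met
4. health inspection 899 days ago vs limit 730 → not met
5. condition 'seating capacity exceeds 50' holds; current operating permit absent → not met
6. condition 'serves alcohol' holds; allergen-trained staff 0 < 3 → not met
7. fire-suppression system test 96 days ago vs limit 90 → not met
8. condition 'offers outdoor seating' holds; food-handler certified staff 5 ≥ 4 → met
9. grease-trap servicing 450 days ago vs limit 540 → met
10. handwashing signage absent → not met
11. general liability coverage $1,175,000 ≥ $1,175,000 → met
12. food-safety audit 502 days ago vs limit 540 → met
Not met: 2, 4, 5, 6, 7, 10

2, 4, 5, 6, 7, 10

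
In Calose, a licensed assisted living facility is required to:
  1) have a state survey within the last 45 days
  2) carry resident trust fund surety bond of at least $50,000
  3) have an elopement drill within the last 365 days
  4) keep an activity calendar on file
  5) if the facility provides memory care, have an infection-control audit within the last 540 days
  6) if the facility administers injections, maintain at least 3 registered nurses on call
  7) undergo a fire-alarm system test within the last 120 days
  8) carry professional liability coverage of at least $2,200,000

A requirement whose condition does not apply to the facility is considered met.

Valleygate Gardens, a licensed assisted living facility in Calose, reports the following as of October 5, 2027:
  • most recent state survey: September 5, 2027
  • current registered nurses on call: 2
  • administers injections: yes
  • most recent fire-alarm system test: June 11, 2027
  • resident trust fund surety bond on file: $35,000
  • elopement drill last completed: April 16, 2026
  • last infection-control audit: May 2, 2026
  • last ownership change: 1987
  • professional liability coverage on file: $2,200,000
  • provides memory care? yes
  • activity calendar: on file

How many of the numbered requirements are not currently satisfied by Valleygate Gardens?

3

1. state survey 30 days ago vs limit 45 → met
2. resident trust fund surety bond $35,000 < $50,000 → not met
3. elopement drill 537 days ago vs limit 365 → not met
4. activity calendar present → met
5. condition 'provides memory care' holds; infection-control audit 521 days ago vs limit 540 → met
6. condition 'administers injections' holds; registered nurses on call 2 < 3 → not met
7. fire-alarm system test 116 days ago vs limit 120 → met
8. professional liability coverage $2,200,000 ≥ $2,200,000 → met
Not met: 3 of 8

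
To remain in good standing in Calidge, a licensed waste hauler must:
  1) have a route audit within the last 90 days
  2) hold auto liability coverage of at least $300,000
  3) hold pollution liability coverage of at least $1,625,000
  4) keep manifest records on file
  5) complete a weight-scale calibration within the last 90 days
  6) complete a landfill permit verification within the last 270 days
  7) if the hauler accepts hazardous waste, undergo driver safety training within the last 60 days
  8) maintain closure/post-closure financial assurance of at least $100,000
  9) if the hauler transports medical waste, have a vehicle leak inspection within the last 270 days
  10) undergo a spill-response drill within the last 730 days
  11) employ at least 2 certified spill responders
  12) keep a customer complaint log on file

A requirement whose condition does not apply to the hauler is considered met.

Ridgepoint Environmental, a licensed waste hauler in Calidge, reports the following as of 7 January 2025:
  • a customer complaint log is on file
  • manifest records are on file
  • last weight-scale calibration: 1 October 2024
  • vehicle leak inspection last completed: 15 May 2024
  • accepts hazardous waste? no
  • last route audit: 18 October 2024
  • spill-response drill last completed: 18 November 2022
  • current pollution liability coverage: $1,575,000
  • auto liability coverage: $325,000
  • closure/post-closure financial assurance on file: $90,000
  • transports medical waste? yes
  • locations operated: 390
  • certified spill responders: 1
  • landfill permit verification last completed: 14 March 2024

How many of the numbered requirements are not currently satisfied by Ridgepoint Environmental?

1. route audit 81 days ago vs limit 90 → met
2. auto liability coverage $325,000 ≥ $300,000 → met
3. pollution liability coverage $1,575,000 < $1,625,000 → not met
4. manifest records present → met
5. weight-scale calibration 98 days ago vs limit 90 → not met
6. landfill permit verification 299 days ago vs limit 270 → not met
7. condition 'accepts hazardous waste' does not hold → requirement n/a → met
8. closure/post-closure financial assurance $90,000 < $100,000 → not met
9. condition 'transports medical waste' holds; vehicle leak inspection 237 days ago vs limit 270 → met
10. spill-response drill 781 days ago vs limit 730 → not met
11. certified spill responders 1 < 2 → not met
12. customer complaint log present → met
Not met: 6 of 12

6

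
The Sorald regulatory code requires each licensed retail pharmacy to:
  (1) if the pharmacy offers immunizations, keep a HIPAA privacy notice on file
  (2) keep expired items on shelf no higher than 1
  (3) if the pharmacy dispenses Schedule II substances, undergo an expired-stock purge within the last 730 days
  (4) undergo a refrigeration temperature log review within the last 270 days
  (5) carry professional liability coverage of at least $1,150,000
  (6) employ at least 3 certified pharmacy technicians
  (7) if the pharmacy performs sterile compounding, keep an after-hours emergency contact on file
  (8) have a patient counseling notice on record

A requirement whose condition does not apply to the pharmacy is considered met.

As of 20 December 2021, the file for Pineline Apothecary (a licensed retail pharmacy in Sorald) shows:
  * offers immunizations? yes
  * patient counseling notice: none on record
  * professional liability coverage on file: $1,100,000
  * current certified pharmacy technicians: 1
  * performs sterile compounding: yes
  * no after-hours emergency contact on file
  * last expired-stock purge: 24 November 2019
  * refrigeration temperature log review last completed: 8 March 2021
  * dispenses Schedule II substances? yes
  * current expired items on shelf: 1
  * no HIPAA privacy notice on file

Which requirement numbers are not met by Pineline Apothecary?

1, 3, 4, 5, 6, 7, 8

1. condition 'offers immunizations' holds; HIPAA privacy notice absent → not met
2. expired items on shelf 1 ≤ 1 → met
3. condition 'dispenses Schedule II substances' holds; expired-stock purge 757 days ago vs limit 730 → not met
4. refrigeration temperature log review 287 days ago vs limit 270 → not met
5. professional liability coverage $1,100,000 < $1,150,000 → not met
6. certified pharmacy technicians 1 < 3 → not met
7. condition 'performs sterile compounding' holds; after-hours emergency contact absent → not met
8. patient counseling notice absent → not met
Not met: 1, 3, 4, 5, 6, 7, 8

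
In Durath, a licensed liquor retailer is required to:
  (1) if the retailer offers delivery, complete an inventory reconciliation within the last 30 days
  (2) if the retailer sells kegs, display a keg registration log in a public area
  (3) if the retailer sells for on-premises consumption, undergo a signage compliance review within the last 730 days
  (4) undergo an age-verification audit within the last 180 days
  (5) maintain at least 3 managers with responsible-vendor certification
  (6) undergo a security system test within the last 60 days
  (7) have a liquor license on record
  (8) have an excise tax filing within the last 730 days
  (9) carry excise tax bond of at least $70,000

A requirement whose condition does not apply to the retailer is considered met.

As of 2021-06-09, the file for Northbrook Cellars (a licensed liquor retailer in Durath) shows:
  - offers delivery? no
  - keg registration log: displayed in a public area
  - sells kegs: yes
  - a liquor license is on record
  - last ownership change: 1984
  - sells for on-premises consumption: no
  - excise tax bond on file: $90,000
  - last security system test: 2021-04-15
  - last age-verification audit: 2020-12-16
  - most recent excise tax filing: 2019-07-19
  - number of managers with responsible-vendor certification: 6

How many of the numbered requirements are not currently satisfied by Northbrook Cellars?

1. condition 'offers delivery' does not hold → requirement n/a → met
2. condition 'sells kegs' holds; keg registration log present → met
3. condition 'sells for on-premises consumption' does not hold → requirement n/a → met
4. age-verification audit 175 days ago vs limit 180 → met
5. managers with responsible-vendor certification 6 ≥ 3 → met
6. security system test 55 days ago vs limit 60 → met
7. liquor license present → met
8. excise tax filing 691 days ago vs limit 730 → met
9. excise tax bond $90,000 ≥ $70,000 → met
Not met: 0 of 9

0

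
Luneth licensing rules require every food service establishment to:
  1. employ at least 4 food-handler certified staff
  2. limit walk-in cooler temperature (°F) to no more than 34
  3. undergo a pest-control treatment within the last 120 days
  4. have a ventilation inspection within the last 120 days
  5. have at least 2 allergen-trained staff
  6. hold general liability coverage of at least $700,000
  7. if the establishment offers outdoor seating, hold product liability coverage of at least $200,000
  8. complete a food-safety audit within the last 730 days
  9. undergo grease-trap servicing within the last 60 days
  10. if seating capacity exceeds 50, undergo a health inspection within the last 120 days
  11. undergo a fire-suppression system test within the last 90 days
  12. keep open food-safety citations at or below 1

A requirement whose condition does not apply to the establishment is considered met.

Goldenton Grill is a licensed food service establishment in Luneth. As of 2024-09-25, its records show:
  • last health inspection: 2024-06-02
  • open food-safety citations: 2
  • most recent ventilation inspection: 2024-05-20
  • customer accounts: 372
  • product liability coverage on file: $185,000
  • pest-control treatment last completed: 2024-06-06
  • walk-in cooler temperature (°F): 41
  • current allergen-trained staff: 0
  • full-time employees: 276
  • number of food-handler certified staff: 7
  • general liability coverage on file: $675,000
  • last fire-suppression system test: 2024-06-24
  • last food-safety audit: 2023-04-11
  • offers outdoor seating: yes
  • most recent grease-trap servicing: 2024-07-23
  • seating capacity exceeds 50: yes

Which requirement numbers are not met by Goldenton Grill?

2, 4, 5, 6, 7, 9, 11, 12

1. food-handler certified staff 7 ≥ 4 → met
2. walk-in cooler temperature (°F) 41 > 34 → not met
3. pest-control treatment 111 days ago vs limit 120 → met
4. ventilation inspection 128 days ago vs limit 120 → not met
5. allergen-trained staff 0 < 2 → not met
6. general liability coverage $675,000 < $700,000 → not met
7. condition 'offers outdoor seating' holds; product liability coverage $185,000 < $200,000 → not met
8. food-safety audit 533 days ago vs limit 730 → met
9. grease-trap servicing 64 days ago vs limit 60 → not met
10. condition 'seating capacity exceeds 50' holds; health inspection 115 days ago vs limit 120 → met
11. fire-suppression system test 93 days ago vs limit 90 → not met
12. open food-safety citations 2 > 1 → not met
Not met: 2, 4, 5, 6, 7, 9, 11, 12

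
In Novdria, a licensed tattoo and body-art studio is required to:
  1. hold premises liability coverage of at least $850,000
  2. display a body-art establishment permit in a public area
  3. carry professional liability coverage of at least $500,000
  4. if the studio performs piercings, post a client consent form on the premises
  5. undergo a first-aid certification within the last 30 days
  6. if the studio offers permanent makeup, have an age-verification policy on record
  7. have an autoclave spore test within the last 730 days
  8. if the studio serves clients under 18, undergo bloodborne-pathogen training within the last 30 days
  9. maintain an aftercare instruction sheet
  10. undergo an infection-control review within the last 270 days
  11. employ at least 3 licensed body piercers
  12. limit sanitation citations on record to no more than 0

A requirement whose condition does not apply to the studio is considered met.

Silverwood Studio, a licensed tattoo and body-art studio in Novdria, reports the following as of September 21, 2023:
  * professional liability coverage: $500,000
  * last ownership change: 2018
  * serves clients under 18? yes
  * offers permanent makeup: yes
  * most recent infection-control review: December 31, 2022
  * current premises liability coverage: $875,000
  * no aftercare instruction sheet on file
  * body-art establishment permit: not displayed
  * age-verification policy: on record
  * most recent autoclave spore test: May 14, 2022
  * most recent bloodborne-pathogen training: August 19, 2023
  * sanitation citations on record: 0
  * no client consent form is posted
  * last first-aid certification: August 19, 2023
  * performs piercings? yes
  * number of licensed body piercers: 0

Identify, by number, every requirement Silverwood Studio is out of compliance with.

2, 4, 5, 8, 9, 11

1. premises liability coverage $875,000 ≥ $850,000 → met
2. body-art establishment permit absent → not met
3. professional liability coverage $500,000 ≥ $500,000 → met
4. condition 'performs piercings' holds; client consent form absent → not met
5. first-aid certification 33 days ago vs limit 30 → not met
6. condition 'offers permanent makeup' holds; age-verification policy present → met
7. autoclave spore test 495 days ago vs limit 730 → met
8. condition 'serves clients under 18' holds; bloodborne-pathogen training 33 days ago vs limit 30 → not met
9. aftercare instruction sheet absent → not met
10. infection-control review 264 days ago vs limit 270 → met
11. licensed body piercers 0 < 3 → not met
12. sanitation citations on record 0 ≤ 0 → met
Not met: 2, 4, 5, 8, 9, 11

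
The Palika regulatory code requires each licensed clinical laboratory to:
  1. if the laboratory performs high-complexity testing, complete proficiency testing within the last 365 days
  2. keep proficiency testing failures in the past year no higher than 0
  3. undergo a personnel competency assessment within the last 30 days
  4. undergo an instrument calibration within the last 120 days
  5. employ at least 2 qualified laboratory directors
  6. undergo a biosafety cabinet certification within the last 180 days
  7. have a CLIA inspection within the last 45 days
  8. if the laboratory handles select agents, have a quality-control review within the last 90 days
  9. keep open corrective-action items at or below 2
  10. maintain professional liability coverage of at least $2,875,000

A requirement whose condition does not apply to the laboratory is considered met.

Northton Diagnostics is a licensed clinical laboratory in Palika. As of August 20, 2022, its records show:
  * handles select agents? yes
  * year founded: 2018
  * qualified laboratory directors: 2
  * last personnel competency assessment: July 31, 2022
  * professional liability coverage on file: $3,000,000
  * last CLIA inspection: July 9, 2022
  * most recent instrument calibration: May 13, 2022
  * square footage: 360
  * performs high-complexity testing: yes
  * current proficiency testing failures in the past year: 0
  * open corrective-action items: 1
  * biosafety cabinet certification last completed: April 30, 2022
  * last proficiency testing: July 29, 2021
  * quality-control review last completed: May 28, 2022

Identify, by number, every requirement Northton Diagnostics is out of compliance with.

1

1. condition 'performs high-complexity testing' holds; proficiency testing 387 days ago vs limit 365 → not met
2. proficiency testing failures in the past year 0 ≤ 0 → met
3. personnel competency assessment 20 days ago vs limit 30 → met
4. instrument calibration 99 days ago vs limit 120 → met
5. qualified laboratory directors 2 ≥ 2 → met
6. biosafety cabinet certification 112 days ago vs limit 180 → met
7. CLIA inspection 42 days ago vs limit 45 → met
8. condition 'handles select agents' holds; quality-control review 84 days ago vs limit 90 → met
9. open corrective-action items 1 ≤ 2 → met
10. professional liability coverage $3,000,000 ≥ $2,875,000 → met
Not met: 1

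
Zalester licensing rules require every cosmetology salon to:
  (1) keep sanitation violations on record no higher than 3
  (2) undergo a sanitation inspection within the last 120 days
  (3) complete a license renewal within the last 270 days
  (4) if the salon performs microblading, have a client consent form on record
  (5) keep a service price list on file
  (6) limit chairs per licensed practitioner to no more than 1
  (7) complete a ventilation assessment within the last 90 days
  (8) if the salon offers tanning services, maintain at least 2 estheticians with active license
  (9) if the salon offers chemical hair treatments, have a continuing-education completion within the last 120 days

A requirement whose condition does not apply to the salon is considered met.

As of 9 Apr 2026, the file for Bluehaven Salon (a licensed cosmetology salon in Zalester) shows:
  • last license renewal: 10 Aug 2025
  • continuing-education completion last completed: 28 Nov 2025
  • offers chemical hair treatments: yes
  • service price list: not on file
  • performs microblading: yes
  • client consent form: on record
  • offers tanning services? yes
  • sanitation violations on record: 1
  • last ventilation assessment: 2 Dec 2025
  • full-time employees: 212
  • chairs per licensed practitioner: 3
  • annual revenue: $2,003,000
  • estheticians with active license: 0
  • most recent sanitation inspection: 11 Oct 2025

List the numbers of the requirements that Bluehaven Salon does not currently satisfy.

1. sanitation violations on record 1 ≤ 3 → met
2. sanitation inspection 180 days ago vs limit 120 → not met
3. license renewal 242 days ago vs limit 270 → met
4. condition 'performs microblading' holds; client consent form present → met
5. service price list absent → not met
6. chairs per licensed practitioner 3 > 1 → not met
7. ventilation assessment 128 days ago vs limit 90 → not met
8. condition 'offers tanning services' holds; estheticians with active license 0 < 2 → not met
9. condition 'offers chemical hair treatments' holds; continuing-education completion 132 days ago vs limit 120 → not met
Not met: 2, 5, 6, 7, 8, 9

2, 5, 6, 7, 8, 9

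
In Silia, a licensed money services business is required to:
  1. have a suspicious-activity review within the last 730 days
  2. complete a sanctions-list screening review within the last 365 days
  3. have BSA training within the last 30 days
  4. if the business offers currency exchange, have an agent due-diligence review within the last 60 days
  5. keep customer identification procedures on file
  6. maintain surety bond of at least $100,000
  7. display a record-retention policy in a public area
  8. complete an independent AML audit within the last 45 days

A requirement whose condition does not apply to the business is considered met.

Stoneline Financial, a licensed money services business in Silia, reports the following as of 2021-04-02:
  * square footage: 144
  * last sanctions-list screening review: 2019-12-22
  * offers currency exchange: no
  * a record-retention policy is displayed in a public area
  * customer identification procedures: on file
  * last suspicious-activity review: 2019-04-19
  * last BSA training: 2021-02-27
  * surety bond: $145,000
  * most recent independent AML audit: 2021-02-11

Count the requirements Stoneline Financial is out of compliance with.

3

1. suspicious-activity review 714 days ago vs limit 730 → met
2. sanctions-list screening review 467 days ago vs limit 365 → not met
3. BSA training 34 days ago vs limit 30 → not met
4. condition 'offers currency exchange' does not hold → requirement n/a → met
5. customer identification procedures present → met
6. surety bond $145,000 ≥ $100,000 → met
7. record-retention policy present → met
8. independent AML audit 50 days ago vs limit 45 → not met
Not met: 3 of 8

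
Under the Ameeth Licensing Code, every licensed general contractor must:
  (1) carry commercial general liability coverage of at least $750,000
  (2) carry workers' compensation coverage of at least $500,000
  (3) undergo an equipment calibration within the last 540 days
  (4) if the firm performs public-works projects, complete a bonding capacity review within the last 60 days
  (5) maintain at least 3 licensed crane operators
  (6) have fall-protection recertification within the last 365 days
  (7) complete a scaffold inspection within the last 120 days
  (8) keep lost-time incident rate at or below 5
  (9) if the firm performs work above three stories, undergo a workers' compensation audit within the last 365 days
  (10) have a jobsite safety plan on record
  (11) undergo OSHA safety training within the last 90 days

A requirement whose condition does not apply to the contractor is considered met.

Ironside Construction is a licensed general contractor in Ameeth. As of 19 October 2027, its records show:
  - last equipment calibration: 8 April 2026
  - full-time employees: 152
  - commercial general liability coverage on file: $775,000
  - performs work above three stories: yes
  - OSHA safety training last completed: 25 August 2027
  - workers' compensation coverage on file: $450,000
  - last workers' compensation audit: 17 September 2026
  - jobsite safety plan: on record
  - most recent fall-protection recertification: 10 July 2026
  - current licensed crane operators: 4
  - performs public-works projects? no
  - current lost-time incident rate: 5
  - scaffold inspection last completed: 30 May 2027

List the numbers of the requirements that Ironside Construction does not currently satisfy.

1. commercial general liability coverage $775,000 ≥ $750,000 → met
2. workers' compensation coverage $450,000 < $500,000 → not met
3. equipment calibration 559 days ago vs limit 540 → not met
4. condition 'performs public-works projects' does not hold → requirement n/a → met
5. licensed crane operators 4 ≥ 3 → met
6. fall-protection recertification 466 days ago vs limit 365 → not met
7. scaffold inspection 142 days ago vs limit 120 → not met
8. lost-time incident rate 5 ≤ 5 → met
9. condition 'performs work above three stories' holds; workers' compensation audit 397 days ago vs limit 365 → not met
10. jobsite safety plan present → met
11. OSHA safety training 55 days ago vs limit 90 → met
Not met: 2, 3, 6, 7, 9

2, 3, 6, 7, 9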